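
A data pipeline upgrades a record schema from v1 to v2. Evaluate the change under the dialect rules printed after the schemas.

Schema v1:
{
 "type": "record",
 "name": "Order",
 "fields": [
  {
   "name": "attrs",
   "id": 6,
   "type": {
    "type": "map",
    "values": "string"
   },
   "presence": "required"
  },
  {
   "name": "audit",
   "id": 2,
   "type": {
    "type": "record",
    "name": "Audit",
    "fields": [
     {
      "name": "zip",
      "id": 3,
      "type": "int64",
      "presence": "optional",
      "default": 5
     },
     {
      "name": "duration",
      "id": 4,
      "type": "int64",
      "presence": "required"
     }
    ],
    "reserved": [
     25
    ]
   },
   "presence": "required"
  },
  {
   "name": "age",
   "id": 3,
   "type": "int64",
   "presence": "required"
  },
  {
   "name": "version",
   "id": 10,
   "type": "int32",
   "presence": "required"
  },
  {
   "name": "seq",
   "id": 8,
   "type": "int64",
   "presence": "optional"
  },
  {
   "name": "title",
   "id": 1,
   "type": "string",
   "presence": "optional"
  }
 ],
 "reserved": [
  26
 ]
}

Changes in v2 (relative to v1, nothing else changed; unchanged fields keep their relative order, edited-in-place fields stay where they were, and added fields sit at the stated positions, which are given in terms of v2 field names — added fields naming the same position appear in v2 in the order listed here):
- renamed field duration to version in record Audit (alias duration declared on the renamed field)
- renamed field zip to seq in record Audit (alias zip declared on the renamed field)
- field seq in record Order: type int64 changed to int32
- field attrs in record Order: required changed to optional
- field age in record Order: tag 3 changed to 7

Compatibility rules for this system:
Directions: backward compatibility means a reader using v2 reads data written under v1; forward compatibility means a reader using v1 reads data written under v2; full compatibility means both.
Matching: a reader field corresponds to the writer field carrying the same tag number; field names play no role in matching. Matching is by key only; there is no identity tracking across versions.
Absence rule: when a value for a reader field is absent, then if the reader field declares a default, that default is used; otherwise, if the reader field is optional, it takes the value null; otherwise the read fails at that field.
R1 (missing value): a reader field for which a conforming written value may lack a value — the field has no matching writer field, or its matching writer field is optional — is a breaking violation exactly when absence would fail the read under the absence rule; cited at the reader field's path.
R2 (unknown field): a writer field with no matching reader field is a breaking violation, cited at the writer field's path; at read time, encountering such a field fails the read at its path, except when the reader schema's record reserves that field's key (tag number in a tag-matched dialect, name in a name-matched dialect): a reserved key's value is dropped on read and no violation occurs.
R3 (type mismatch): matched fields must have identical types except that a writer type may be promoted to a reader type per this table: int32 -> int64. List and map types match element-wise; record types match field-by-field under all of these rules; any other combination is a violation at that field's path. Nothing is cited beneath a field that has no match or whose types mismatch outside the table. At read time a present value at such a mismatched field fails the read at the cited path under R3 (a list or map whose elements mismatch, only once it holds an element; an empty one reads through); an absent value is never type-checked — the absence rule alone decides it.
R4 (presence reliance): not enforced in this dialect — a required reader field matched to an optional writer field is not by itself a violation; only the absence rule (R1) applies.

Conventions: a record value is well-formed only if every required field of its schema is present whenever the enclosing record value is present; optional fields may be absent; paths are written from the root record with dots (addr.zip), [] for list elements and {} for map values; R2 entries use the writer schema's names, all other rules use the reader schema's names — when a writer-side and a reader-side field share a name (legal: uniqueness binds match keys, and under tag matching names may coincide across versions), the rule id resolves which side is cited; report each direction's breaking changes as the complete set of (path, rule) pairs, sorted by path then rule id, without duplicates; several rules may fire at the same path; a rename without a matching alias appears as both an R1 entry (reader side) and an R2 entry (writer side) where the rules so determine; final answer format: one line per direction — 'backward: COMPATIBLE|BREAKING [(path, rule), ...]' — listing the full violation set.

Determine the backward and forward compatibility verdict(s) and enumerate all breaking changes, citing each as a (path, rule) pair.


each type pair in Order: writer, then reader
backward pass over Order, reader schema v2, writer schema v1:
  attrs <- attrs (map<string, string> -> map<string, string>, writer required)
  audit <- audit (Audit -> Audit, writer required)
  age: no writer-side match
  version <- version (int32 -> int32, writer required)
  seq <- seq (int64 -> int32, writer optional)
  title <- title (string -> string, writer optional)
  leftover writer field: age
  audit.seq <- audit.zip (int64 -> int64, writer optional)
  audit.version <- audit.duration (int64 -> int64, writer required)
  violation R1 at age
  violation R2 at age
  violation R3 at seq
  => 3 violation(s): backward is BREAKING for Order
forward pass over Order, reader schema v1, writer schema v2:
  attrs <- attrs (map<string, string> -> map<string, string>, writer optional)
  audit <- audit (Audit -> Audit, writer required)
  age: no writer-side match
  version <- version (int32 -> int32, writer required)
  seq <- seq (int32 -> int64, writer optional)
  title <- title (string -> string, writer optional)
  leftover writer field: age
  audit.zip <- audit.seq (int64 -> int64, writer optional)
  audit.duration <- audit.version (int64 -> int64, writer required)
  violation R1 at age
  violation R2 at age
  violation R1 at attrs
  => 3 violation(s): forward is BREAKING for Order

backward: BREAKING [(age, R1), (age, R2), (seq, R3)]; forward: BREAKING [(age, R1), (age, R2), (attrs, R1)]


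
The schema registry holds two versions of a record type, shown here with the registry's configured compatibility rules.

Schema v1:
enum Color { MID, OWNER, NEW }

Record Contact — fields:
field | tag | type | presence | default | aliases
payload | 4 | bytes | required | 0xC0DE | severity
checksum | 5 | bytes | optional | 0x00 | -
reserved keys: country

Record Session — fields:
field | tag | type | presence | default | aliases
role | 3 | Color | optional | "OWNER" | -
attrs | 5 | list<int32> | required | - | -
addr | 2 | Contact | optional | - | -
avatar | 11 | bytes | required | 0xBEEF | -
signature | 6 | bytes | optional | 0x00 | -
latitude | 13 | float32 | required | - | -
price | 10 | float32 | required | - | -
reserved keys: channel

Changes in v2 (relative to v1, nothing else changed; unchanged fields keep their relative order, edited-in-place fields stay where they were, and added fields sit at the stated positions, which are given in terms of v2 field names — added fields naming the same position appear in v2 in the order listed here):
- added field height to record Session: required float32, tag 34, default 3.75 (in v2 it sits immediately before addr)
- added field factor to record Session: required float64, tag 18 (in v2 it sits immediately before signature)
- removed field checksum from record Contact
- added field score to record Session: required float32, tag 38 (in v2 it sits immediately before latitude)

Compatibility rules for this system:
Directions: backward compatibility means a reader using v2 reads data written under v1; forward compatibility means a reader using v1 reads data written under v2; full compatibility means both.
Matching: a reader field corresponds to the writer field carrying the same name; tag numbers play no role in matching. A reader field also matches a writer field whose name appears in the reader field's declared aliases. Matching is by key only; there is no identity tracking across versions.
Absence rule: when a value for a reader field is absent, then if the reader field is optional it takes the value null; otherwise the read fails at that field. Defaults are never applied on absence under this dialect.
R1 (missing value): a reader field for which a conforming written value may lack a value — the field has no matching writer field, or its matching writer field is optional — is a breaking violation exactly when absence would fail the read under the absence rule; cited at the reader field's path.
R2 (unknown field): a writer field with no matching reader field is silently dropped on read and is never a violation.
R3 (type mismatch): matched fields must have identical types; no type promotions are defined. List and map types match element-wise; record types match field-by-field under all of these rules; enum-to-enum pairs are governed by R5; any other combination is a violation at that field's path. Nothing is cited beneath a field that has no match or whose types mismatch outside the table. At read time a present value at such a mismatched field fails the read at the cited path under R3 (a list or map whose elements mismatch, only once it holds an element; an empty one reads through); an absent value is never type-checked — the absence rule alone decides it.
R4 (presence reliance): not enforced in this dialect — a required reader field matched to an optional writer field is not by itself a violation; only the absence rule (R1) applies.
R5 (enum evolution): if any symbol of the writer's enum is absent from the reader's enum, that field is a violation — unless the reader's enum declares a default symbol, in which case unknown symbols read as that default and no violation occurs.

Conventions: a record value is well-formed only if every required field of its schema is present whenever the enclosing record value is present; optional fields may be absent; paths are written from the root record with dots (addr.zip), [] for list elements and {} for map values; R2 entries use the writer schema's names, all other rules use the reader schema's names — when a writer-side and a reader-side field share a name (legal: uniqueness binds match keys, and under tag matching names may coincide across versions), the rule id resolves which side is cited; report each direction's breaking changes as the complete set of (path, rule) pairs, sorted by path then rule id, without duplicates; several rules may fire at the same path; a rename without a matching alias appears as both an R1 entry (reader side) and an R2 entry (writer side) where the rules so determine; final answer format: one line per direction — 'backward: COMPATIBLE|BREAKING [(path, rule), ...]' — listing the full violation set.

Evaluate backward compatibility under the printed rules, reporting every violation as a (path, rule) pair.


backward: BREAKING [(factor, R1), (height, R1), (score, R1)]

the writer's type comes first in each Session pair
backward for Session (reader v2, writer v1):
  role: paired with writer role (Color -> Color; writer optional)
  attrs: paired with writer attrs (list<int32> -> list<int32>; writer required)
  height: no writer match
  addr: paired with writer addr (Contact -> Contact; writer optional)
  avatar: paired with writer avatar (bytes -> bytes; writer required)
  factor: no writer match
  signature: paired with writer signature (bytes -> bytes; writer optional)
  score: no writer match
  latitude: paired with writer latitude (float32 -> float32; writer required)
  price: paired with writer price (float32 -> float32; writer required)
  addr.payload: paired with writer addr.payload (bytes -> bytes; writer required)
  writer field addr.checksum has no reader counterpart
  rule R1 violated at factor
  rule R1 violated at height
  rule R1 violated at score
  => 3 violation(s): backward is BREAKING for Session
the other Session changes do not affect what is asked:
  removed field checksum from record Contact -> inert for the asked Session verdict: nothing fires


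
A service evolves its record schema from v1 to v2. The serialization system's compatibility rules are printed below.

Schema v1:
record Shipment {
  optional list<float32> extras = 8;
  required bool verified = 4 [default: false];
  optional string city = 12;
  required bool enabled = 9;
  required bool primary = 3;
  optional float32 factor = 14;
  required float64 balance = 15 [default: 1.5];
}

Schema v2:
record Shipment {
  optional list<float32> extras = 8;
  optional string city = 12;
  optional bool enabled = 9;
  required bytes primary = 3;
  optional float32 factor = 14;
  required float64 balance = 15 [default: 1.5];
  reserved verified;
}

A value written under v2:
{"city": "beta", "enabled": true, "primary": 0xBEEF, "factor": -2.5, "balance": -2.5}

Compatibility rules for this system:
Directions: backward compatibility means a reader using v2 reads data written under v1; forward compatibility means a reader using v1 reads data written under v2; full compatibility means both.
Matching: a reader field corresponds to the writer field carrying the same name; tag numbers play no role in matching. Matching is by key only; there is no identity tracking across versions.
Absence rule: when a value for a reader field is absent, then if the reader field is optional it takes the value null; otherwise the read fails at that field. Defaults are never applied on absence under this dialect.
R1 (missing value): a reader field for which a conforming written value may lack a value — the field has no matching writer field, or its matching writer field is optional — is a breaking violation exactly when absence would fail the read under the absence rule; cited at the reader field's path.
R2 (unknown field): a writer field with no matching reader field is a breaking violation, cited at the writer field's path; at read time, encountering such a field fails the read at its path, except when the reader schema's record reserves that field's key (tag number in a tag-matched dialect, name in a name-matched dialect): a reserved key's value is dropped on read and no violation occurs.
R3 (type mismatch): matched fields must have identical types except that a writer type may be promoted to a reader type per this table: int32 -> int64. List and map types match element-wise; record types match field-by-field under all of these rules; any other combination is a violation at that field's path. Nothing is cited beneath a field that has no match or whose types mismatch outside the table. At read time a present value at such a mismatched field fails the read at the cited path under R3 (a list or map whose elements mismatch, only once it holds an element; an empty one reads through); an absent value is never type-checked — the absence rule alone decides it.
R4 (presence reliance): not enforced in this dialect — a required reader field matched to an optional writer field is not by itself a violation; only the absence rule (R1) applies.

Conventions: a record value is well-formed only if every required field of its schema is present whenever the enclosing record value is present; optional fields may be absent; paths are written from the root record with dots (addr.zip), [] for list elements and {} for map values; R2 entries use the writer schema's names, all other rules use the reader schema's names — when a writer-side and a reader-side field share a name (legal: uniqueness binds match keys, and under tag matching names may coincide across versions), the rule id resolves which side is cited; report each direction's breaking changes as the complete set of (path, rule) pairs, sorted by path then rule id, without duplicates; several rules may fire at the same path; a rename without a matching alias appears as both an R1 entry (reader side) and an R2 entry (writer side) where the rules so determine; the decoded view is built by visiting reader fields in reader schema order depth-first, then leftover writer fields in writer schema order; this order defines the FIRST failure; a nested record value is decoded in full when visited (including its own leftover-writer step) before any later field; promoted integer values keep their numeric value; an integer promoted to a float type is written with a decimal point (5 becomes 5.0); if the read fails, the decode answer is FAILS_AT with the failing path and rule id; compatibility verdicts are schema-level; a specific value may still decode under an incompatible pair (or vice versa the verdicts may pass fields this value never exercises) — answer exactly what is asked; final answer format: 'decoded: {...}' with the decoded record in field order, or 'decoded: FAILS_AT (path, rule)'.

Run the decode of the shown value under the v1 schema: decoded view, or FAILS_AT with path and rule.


each type pair in Shipment: writer, then reader
decoding the Shipment value with the v1 reader:
  extras := null (not supplied -> null)
  read fails at verified under R1 (no fill)
  => FAILS_AT (verified, R1)
diffs on Shipment not affecting the asked answer:
  field enabled in record Shipment: required changed to optional -> matters for Shipment compatibility verdicts, not for this value's decode
  field primary in record Shipment: type bool changed to bytes -> matters for Shipment compatibility verdicts, not for this value's decode

decoded: FAILS_AT (verified, R1)


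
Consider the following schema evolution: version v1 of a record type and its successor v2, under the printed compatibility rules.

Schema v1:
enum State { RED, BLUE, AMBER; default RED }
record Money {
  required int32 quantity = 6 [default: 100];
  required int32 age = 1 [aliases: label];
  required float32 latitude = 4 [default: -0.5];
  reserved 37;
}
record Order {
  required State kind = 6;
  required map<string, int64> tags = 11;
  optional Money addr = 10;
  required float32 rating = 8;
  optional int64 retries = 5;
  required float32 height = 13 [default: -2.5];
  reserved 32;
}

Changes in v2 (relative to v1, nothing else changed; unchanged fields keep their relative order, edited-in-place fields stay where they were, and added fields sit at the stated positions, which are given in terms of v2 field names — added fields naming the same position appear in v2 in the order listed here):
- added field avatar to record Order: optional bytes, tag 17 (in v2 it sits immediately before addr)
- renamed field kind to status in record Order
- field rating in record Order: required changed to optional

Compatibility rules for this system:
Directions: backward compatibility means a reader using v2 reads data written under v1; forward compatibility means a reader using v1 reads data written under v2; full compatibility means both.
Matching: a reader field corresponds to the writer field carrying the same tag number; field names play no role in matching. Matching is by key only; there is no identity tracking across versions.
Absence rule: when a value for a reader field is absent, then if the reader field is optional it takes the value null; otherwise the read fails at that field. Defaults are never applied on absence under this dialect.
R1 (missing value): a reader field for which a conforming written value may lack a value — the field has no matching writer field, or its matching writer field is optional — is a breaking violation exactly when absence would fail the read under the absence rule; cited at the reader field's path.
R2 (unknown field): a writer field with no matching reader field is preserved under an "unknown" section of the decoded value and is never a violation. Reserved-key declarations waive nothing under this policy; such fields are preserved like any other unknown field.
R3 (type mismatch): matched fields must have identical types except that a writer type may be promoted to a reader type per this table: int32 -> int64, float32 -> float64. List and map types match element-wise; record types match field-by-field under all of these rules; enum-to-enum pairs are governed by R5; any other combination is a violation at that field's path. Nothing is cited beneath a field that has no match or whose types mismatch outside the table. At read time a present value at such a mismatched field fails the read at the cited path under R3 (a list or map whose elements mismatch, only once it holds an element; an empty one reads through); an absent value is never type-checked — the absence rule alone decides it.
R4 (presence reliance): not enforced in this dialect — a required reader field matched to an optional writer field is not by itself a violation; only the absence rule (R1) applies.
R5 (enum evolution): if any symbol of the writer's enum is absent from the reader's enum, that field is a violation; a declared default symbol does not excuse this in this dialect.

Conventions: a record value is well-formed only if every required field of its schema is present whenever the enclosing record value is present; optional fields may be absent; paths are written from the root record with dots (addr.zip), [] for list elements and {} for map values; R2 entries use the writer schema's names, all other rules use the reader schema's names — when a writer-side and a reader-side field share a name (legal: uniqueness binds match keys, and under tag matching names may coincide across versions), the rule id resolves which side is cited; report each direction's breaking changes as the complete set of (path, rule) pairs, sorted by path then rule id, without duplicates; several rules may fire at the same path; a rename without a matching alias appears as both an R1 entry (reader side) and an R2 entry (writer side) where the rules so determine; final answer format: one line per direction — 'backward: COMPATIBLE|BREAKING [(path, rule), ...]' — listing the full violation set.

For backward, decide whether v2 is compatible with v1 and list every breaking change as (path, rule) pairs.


arrows below run writer -> reader for Order
checking backward for Order: reader v2 against writer v1:
  State -> State, writer required: status aligns to kind
  map<string, int64> -> map<string, int64>, writer required: tags aligns to tags
  avatar has no writer counterpart
  Money -> Money, writer optional: addr aligns to addr
  float32 -> float32, writer required: rating aligns to rating
  int64 -> int64, writer optional: retries aligns to retries
  float32 -> float32, writer required: height aligns to height
  int32 -> int32, writer required: addr.quantity aligns to addr.quantity
  int32 -> int32, writer required: addr.age aligns to addr.age
  float32 -> float32, writer required: addr.latitude aligns to addr.latitude
  nothing fires on Order: backward is COMPATIBLE
remaining Order differences; none change what is asked:
  added field avatar to record Order: optional bytes, tag 17 (in v2 it sits immediately before addr) -> inert for the asked Order verdict: nothing fires
  renamed field kind to status in record Order -> inert for the asked Order verdict: nothing fires
  field rating in record Order: required changed to optional -> matters only for Order's forward compatibility — outside the asked direction

backward: COMPATIBLE []


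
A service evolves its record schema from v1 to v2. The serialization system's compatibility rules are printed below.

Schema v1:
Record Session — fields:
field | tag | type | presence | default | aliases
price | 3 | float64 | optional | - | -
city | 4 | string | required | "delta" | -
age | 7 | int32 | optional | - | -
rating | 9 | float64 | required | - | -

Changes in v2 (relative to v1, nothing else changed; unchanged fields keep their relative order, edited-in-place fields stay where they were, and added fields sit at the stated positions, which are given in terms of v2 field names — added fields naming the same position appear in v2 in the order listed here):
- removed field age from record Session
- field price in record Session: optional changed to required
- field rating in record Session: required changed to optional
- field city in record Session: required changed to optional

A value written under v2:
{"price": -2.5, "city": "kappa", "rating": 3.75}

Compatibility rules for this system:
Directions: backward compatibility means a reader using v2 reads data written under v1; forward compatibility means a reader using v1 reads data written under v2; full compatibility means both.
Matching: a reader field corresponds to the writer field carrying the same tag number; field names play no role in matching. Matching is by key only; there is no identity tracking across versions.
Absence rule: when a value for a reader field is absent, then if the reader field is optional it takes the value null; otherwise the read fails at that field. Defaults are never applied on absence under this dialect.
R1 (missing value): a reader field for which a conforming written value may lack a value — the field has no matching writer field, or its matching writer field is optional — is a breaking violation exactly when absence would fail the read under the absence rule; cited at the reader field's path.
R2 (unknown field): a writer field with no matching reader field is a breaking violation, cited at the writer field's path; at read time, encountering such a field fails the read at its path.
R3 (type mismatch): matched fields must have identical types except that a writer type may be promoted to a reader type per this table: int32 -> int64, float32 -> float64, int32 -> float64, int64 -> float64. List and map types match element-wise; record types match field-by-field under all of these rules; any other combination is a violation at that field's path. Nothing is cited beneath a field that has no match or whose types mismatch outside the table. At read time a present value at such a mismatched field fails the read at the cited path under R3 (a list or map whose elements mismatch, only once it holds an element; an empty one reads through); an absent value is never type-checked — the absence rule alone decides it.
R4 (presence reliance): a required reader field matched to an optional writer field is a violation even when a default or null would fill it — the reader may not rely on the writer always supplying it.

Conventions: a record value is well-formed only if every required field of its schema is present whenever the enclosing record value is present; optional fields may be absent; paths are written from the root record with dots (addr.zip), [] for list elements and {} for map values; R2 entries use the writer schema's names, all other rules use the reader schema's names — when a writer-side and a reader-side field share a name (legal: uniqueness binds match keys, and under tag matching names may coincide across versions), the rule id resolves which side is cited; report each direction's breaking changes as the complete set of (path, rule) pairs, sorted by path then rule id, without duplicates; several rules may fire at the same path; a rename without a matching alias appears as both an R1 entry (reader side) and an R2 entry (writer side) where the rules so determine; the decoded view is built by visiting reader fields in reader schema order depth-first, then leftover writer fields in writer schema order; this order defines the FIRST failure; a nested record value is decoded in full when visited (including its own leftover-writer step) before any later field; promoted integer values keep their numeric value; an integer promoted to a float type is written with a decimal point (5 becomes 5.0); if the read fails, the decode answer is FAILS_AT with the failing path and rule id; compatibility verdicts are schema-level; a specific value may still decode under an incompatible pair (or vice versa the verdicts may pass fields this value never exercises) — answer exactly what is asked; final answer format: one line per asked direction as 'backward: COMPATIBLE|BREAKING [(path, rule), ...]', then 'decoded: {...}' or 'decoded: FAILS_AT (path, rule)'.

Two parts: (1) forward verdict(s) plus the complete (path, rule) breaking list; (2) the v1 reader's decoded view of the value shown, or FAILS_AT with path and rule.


arrows below run writer -> reader for Session
forward pass over Session, reader schema v1, writer schema v2:
  writer required, float64 -> float64: reader price maps from writer price
  writer optional, string -> string: reader city maps from writer city
  age: no writer-side match
  writer optional, float64 -> float64: reader rating maps from writer rating
  R1 fires at city
  R4 fires at city
  R1 fires at rating
  R4 fires at rating
  => forward verdict for Session: BREAKING, 4 violation(s)
decode (reader v1):
  price := -2.5
  city := "kappa"
  age := null (missing; optional => null)
  rating := 3.75
  => decoded: {"price": -2.5, "city": "kappa", "age": null, "rating": 3.75}
remaining Session differences; none change what is asked:
  removed field age from record Session -> matters only for Session's backward compatibility — outside the asked direction
  field price in record Session: optional changed to required -> matters only for Session's backward compatibility — outside the asked direction

forward: BREAKING [(city, R1), (city, R4), (rating, R1), (rating, R4)]; decoded: {"price": -2.5, "city": "kappa", "age": null, "rating": 3.75}


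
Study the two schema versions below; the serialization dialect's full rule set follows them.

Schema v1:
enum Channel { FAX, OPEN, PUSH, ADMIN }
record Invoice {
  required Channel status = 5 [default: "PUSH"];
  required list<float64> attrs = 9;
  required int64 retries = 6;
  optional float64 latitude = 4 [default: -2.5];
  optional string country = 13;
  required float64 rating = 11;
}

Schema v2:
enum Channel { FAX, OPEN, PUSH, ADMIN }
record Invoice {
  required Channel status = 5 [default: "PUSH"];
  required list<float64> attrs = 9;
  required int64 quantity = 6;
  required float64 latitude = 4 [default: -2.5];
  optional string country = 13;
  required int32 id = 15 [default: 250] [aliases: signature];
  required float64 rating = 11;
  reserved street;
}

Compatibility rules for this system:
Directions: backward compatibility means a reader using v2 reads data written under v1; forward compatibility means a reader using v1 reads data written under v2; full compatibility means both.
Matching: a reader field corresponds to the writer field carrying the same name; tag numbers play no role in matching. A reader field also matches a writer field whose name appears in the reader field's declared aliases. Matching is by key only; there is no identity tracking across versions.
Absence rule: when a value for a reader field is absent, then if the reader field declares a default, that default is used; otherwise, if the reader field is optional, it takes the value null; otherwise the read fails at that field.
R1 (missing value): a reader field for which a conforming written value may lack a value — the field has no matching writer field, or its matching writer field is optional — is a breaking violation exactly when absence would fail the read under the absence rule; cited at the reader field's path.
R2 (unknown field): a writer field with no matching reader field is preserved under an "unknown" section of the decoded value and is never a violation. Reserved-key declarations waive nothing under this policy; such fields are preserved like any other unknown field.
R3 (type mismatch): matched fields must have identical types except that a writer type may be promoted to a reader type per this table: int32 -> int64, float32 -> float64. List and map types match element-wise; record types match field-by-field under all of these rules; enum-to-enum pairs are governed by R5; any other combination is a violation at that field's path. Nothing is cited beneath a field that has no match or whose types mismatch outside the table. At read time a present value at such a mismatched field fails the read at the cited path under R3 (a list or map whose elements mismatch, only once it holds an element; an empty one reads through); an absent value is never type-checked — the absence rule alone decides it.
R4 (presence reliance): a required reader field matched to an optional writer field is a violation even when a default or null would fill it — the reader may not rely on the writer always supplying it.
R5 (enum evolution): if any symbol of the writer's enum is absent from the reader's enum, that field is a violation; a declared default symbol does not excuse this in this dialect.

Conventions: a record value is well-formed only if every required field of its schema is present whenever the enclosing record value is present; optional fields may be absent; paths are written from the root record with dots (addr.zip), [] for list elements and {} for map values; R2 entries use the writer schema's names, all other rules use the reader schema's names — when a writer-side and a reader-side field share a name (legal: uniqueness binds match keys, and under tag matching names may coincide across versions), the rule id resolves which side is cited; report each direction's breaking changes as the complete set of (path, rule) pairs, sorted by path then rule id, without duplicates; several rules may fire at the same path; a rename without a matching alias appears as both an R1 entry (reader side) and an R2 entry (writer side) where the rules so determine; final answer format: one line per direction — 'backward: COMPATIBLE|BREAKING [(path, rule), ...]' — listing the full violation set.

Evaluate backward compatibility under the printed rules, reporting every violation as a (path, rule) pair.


backward: BREAKING [(latitude, R4), (quantity, R1)]

in Invoice below, arrows point writer -> reader
backward pass over Invoice, reader schema v2, writer schema v1:
  status: Channel -> Channel, writer required; from status
  attrs: list<float64> -> list<float64>, writer required; from attrs
  quantity: no writer-side match
  latitude: float64 -> float64, writer optional; from latitude
  country: string -> string, writer optional; from country
  id: no writer-side match
  rating: float64 -> float64, writer required; from rating
  retries (writer side), unknown to reader
  R4 fires at latitude
  R1 fires at quantity
  => backward verdict for Invoice: BREAKING, 2 violation(s)
the other Invoice changes do not affect what is asked:
  added field id to record Invoice: required int32, tag 15, default 250 (in v2 it sits immediately before rating) -> triggers nothing under Invoice's printed rules — same verdict


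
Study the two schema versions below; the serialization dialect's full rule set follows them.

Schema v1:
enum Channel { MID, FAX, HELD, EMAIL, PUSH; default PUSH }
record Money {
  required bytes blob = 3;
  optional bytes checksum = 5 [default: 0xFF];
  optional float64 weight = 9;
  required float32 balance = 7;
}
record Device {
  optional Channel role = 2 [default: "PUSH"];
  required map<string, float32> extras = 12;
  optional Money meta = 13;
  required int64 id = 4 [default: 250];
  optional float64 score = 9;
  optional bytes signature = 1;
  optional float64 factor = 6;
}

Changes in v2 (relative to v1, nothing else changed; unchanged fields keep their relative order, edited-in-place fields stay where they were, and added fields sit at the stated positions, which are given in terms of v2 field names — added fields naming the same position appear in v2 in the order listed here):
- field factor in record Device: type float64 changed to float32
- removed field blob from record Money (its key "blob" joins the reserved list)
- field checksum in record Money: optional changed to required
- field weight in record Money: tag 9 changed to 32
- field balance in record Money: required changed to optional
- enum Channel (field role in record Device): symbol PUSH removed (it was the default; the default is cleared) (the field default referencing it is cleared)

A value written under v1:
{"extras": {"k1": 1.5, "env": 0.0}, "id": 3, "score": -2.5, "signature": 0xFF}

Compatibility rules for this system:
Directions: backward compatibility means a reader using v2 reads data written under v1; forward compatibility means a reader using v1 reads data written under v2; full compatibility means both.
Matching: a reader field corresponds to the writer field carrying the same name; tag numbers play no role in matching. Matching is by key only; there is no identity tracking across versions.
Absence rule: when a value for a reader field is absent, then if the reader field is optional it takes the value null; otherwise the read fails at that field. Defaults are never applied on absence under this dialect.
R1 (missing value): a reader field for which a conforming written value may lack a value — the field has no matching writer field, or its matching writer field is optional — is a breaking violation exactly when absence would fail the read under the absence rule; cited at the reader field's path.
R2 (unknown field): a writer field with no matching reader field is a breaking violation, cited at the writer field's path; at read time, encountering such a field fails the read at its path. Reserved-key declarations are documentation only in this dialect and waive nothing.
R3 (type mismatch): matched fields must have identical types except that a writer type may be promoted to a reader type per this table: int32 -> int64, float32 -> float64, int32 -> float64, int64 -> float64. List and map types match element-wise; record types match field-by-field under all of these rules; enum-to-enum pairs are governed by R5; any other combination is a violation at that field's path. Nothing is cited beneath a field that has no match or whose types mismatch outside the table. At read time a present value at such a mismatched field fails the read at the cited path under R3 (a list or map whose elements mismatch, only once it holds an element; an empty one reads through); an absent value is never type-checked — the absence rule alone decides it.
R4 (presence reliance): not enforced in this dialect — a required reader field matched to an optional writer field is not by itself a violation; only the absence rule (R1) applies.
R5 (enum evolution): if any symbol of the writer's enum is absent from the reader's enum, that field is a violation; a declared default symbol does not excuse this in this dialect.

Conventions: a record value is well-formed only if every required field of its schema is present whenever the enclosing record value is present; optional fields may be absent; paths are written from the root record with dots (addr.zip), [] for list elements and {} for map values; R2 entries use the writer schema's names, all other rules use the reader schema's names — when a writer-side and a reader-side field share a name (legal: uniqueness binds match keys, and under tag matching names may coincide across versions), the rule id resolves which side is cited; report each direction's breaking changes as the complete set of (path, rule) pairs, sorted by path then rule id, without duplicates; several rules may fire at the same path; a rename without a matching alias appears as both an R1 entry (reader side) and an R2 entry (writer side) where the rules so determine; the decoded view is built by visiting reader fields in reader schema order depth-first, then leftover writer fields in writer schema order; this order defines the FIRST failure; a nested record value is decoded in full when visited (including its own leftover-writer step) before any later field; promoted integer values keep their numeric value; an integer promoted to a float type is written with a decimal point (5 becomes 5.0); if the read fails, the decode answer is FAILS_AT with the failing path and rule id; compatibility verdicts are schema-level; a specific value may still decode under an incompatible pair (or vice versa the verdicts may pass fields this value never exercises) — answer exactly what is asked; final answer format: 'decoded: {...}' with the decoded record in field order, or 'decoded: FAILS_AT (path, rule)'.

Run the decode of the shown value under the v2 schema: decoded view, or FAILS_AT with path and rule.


decoded: {"role": null, "extras": {"k1": 1.5, "env": 0.0}, "meta": null, "id": 3, "score": -2.5, "signature": 0xFF, "factor": null}

each type pair in Device: writer, then reader
decode (reader v2):
  role := null (not supplied -> null)
  extras := {"k1": 1.5, "env": 0.0}
  meta := null (not supplied -> null)
  id := 3
  score := -2.5
  signature := 0xFF
  factor := null (not supplied -> null)
  => decoded: {"role": null, "extras": {"k1": 1.5, "env": 0.0}, "meta": null, "id": 3, "score": -2.5, "signature": 0xFF, "factor": null}
the rest of the Device diff is inert for this question:
  field factor in record Device: type float64 changed to float32 -> affects the rule determinations only; this particular Device value decodes identically
  removed field blob from record Money (its key "blob" joins the reserved list) -> affects the rule determinations only; this particular Device value decodes identically
  field checksum in record Money: optional changed to required -> affects the rule determinations only; this particular Device value decodes identically
  field weight in record Money: tag 9 changed to 32 -> fires no rule on Device under this dialect and leaves the result unchanged
  field balance in record Money: required changed to optional -> affects the rule determinations only; this particular Device value decodes identically
  enum Channel (field role in record Device): symbol PUSH removed (it was the default; the default is cleared) (the field default referencing it is cleared) -> affects the rule determinations only; this particular Device value decodes identically
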